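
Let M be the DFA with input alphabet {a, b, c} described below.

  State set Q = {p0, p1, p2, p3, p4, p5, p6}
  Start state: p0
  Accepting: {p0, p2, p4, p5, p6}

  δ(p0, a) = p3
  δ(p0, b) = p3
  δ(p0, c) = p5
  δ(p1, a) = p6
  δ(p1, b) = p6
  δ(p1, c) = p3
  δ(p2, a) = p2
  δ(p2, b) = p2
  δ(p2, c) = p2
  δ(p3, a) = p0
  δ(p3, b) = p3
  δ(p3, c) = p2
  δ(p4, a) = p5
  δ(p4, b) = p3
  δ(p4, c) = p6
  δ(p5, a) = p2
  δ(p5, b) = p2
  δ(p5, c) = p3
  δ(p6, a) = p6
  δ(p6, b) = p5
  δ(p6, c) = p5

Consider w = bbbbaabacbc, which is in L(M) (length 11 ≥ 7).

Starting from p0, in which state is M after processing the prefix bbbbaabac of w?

Run of M on the first 9 characters of w = b b b b a a b a c:
  step 0: p0  (start)
  step 1: p3  (read b: p0→p3)
  step 2: p3  (read b: p3→p3)
  step 3: p3  (read b: p3→p3)
  step 4: p3  (read b: p3→p3)
  step 5: p0  (read a: p3→p0)
  step 6: p3  (read a: p0→p3)
  step 7: p3  (read b: p3→p3)
  step 8: p0  (read a: p3→p0)
  step 9: p5  (read c: p0→p5)

After reading 9 characters, M is in state p5.

p5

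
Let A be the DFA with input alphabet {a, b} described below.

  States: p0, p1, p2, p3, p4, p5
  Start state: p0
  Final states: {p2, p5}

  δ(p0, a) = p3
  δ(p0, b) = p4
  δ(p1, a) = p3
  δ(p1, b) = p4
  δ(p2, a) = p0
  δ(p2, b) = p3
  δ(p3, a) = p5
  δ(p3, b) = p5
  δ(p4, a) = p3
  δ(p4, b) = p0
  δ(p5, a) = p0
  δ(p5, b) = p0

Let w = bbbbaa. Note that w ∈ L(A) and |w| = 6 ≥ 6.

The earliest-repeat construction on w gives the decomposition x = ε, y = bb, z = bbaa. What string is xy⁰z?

bbaa

xy⁰z = xz = ε·bbaa = bbaa.
Reading y = bb takes A from p0 back to p0, so after x the machine is still in p0, and z then leads to the accepting state p5. Hence bbaa ∈ L(A).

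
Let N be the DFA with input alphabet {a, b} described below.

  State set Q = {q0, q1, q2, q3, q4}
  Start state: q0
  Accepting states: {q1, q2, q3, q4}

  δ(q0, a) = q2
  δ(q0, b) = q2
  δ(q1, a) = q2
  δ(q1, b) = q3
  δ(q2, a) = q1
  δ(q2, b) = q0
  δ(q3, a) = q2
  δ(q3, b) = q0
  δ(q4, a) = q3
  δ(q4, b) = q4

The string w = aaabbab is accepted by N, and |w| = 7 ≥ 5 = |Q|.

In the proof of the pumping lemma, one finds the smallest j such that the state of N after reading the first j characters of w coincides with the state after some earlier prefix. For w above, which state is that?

Run of N on w = a a a b b a b:
  step 0: q0  (start)
  step 1: q2  (read a: q0→q2)
  step 2: q1  (read a: q2→q1)
  step 3: q2  (read a: q1→q2)   ← first repeat (q2 seen earlier)
  step 4: q0  (read b: q2→q0)
  step 5: q2  (read b: q0→q2)
  step 6: q1  (read a: q2→q1)
  step 7: q3  (read b: q1→q3)

The earliest repeat is at step j = 3: N is in q2, which it already visited at step i = 1.
The DFA has 5 states, so the proof of the pumping lemma guarantees a repeated state among the first 5+1 visited; the segment between the two visits is the pumpable y.

q2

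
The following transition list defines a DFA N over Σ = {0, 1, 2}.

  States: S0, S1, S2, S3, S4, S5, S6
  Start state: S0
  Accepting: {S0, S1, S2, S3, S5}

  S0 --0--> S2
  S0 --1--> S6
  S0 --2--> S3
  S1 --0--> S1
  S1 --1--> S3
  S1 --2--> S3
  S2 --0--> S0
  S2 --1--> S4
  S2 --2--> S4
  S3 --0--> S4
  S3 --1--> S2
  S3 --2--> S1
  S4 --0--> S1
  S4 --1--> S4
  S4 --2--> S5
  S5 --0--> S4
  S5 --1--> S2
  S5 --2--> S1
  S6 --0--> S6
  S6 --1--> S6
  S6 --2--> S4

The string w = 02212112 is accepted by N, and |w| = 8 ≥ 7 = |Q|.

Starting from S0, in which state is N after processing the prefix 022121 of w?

State sequence: S0 -0-> S2 -2-> S4 -2-> S5 -1-> S2 -2-> S4 -1-> S4

After reading 6 characters, N is in state S4.
(This kind of state-tracing is the core of the pumping-lemma construction: with 7 states, pigeonhole forces a repeat within the first 7 steps.)

S4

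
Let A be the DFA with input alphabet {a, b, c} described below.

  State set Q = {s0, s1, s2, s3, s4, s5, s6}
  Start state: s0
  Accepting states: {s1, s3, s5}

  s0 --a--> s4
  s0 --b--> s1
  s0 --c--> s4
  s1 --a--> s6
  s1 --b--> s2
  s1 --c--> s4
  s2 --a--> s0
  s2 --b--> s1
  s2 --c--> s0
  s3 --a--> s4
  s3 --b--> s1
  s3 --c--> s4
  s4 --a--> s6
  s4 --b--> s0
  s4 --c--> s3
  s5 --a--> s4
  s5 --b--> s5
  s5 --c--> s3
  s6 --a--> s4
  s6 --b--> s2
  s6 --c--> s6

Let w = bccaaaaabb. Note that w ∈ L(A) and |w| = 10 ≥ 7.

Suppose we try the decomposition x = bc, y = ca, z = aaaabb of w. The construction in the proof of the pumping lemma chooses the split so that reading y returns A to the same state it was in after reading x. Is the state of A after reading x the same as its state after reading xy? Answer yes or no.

Run of A on the first 4 characters of w = b c c a:
  step 0: s0  (start)
  step 1: s1  (read b: s0→s1)
  step 2: s4  (read c: s1→s4)
  step 3: s3  (read c: s4→s3)
  step 4: s4  (read a: s3→s4)

After x (step 2): s4. After xy (step 4): s4.
They match, so y = ca drives A around a cycle from s4 back to itself; pumping y any number of times keeps A in s4 before reading z, and xyⁱz ∈ L(A) for every i ≥ 0.

yes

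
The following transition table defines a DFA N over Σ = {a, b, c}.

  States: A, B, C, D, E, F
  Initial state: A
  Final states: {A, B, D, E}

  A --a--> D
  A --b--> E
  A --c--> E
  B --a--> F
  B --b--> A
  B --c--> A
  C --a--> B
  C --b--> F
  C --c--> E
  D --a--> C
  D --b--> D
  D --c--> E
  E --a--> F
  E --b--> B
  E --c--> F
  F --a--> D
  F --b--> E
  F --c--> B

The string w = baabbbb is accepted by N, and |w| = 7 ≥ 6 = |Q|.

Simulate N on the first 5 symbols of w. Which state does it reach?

D

Run of N on the first 5 characters of w = b a a b b:
  step 0: A  (start)
  step 1: E  (read b: A→E)
  step 2: F  (read a: E→F)
  step 3: D  (read a: F→D)
  step 4: D  (read b: D→D)
  step 5: D  (read b: D→D)

After reading 5 characters, N is in state D.
(This kind of state-tracing is the core of the pumping-lemma construction: with 6 states, pigeonhole forces a repeat within the first 6 steps.)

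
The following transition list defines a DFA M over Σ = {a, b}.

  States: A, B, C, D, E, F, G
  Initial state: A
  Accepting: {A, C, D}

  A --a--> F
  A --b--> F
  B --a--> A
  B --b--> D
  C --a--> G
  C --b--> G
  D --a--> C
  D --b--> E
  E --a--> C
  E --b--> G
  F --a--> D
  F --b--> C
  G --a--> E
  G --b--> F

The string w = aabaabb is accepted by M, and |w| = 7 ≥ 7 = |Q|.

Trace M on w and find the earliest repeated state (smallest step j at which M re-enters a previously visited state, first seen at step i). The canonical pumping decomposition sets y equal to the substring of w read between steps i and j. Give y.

State sequence: A -a-> F -a-> D -b-> E -a-> C -a-> G -b-> F -b-> C
First repeat at step 6: F was already visited.

So i = 1, j = 6, giving x = w[0:1] = a, y = w[1:6] = abaab, z = w[6:7] = b.
Check: |xy| = 6 ≤ 7 and |y| = 5 ≥ 1. Reading y takes M from F back to F, so every xyⁱz is accepted.

abaab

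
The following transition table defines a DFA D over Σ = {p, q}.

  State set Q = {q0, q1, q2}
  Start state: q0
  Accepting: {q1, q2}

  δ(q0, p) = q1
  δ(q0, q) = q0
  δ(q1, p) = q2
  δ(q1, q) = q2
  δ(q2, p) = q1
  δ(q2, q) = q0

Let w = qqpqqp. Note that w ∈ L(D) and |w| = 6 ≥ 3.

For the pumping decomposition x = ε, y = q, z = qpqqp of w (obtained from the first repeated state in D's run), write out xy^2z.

xy^2z = ε·q·q·qpqqp = qqqpqqp.
Reading y = q takes D from q0 back to q0, so after x·y·y the machine is still in q0, and z then leads to the accepting state q1. Hence qqqpqqp ∈ L(D).

qqqpqqp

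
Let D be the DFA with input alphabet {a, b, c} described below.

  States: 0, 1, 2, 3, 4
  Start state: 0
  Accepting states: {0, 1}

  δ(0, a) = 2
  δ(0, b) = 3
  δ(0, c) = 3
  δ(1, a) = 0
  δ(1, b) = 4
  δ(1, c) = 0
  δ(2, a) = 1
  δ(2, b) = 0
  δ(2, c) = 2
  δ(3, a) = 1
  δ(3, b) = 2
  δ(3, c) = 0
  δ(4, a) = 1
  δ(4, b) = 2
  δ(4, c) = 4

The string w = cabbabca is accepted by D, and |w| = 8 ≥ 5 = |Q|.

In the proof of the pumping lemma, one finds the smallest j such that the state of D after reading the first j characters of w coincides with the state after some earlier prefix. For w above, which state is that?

State sequence: 0 -c-> 3 -a-> 1 -b-> 4 -b-> 2 -a-> 1 -b-> 4 -c-> 4 -a-> 1
First repeat at step 5: 1 was already visited.

The earliest repeat is at step j = 5: D is in 1, which it already visited at step i = 2.
The DFA has 5 states, so the proof of the pumping lemma guarantees a repeated state among the first 5+1 visited; the segment between the two visits is the pumpable y.

1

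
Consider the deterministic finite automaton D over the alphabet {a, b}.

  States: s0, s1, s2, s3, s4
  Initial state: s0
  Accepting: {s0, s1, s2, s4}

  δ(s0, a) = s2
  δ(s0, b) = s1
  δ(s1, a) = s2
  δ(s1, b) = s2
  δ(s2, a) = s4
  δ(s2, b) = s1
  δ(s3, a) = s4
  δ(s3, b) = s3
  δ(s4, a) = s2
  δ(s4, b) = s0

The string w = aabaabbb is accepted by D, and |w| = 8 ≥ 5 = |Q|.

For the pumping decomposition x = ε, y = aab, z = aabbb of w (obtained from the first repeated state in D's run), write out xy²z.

xy^2z = ε·aab·aab·aabbb = aabaabaabbb.
Reading y = aab takes D from s0 back to s0, so after x·y·y the machine is still in s0, and z then leads to the accepting state s2. Hence aabaabaabbb ∈ L(D).

aabaabaabbb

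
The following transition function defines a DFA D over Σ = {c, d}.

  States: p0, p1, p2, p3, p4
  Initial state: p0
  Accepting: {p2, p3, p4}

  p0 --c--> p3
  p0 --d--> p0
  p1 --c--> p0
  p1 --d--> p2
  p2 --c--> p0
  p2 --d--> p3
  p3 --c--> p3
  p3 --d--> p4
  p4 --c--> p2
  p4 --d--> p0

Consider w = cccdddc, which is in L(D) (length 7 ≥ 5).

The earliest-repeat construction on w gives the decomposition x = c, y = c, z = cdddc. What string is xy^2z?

xy^2z = c·c·c·cdddc = ccccdddc.
Reading y = c takes D from p3 back to p3, so after x·y·y the machine is still in p3, and z then leads to the accepting state p3. Hence ccccdddc ∈ L(D).

ccccdddc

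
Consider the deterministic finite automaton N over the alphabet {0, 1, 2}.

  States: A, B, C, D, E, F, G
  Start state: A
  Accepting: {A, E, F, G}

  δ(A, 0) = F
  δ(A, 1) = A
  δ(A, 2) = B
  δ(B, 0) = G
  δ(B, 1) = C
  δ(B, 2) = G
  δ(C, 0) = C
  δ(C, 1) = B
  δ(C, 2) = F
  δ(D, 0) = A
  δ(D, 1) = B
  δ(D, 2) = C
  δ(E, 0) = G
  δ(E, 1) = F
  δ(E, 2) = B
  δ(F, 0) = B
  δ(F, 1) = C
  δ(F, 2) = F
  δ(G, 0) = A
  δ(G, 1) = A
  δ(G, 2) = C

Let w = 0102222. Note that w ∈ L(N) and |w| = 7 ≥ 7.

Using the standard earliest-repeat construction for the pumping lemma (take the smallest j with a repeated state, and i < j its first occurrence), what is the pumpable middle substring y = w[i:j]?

Run of N on w = 0 1 0 2 2 2 2:
  step 0: A  (start)
  step 1: F  (read 0: A→F)
  step 2: C  (read 1: F→C)
  step 3: C  (read 0: C→C)   ← first repeat (C seen earlier)
  step 4: F  (read 2: C→F)
  step 5: F  (read 2: F→F)
  step 6: F  (read 2: F→F)
  step 7: F  (read 2: F→F)

So i = 2, j = 3, giving x = w[0:2] = 01, y = w[2:3] = 0, z = w[3:7] = 2222.
Check: |xy| = 3 ≤ 7 and |y| = 1 ≥ 1. Reading y takes N from C back to C, so every xyⁱz is accepted.
The DFA has 7 states, so the proof of the pumping lemma guarantees a repeated state among the first 7+1 visited; the segment between the two visits is the pumpable y.

0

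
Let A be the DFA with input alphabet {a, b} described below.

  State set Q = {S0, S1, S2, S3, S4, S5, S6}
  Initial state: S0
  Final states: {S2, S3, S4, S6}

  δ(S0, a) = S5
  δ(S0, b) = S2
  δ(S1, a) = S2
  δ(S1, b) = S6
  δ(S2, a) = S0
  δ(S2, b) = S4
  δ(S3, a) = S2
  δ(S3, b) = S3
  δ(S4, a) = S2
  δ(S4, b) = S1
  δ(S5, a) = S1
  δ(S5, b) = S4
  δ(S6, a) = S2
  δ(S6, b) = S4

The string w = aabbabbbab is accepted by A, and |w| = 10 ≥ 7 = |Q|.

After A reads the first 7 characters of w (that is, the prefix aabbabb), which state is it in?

Run of A on the first 7 characters of w = a a b b a b b:
  step 0: S0  (start)
  step 1: S5  (read a: S0→S5)
  step 2: S1  (read a: S5→S1)
  step 3: S6  (read b: S1→S6)
  step 4: S4  (read b: S6→S4)
  step 5: S2  (read a: S4→S2)
  step 6: S4  (read b: S2→S4)
  step 7: S1  (read b: S4→S1)

After reading 7 characters, A is in state S1.
(This kind of state-tracing is the core of the pumping-lemma construction: with 7 states, pigeonhole forces a repeat within the first 7 steps.)

S1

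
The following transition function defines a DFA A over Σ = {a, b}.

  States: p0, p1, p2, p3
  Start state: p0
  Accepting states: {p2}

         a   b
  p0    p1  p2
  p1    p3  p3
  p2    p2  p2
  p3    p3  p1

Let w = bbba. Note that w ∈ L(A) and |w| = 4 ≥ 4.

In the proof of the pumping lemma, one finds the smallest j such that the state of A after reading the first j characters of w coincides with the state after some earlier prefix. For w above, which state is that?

State sequence: p0 -b-> p2 -b-> p2 -b-> p2 -a-> p2
First repeat at step 2: p2 was already visited.

The earliest repeat is at step j = 2: A is in p2, which it already visited at step i = 1.
Since A has 4 states, any run of length ≥ 4 visits 4+1 states, so by pigeonhole some state repeats within the first 4 steps — that repeat gives the pumpable loop.

p2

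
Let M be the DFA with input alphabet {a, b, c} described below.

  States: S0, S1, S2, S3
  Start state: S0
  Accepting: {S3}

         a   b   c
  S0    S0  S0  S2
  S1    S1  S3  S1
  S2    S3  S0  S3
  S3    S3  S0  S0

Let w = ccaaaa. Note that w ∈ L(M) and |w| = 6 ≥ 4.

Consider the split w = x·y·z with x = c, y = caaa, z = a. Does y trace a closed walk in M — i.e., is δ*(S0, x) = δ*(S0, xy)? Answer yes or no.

no

State sequence: S0 -c-> S2 -c-> S3 -a-> S3 -a-> S3 -a-> S3

After x (step 1): S2. After xy (step 5): S3.
They differ (S2 ≠ S3), so y is not a cycle from the state after x; this split is not the one the pumping-lemma construction produces, and pumping y need not keep the string in L(M).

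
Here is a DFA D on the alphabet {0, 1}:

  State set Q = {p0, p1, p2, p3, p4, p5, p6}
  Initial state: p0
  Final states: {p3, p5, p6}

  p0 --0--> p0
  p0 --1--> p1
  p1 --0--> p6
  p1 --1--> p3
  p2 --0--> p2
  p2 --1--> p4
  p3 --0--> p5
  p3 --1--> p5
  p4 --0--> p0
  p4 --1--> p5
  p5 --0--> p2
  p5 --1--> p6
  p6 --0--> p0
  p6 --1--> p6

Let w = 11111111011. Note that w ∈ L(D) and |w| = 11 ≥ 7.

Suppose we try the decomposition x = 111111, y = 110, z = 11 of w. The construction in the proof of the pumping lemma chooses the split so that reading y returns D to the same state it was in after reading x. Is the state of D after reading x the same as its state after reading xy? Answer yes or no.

no

State sequence: p0 -1-> p1 -1-> p3 -1-> p5 -1-> p6 -1-> p6 -1-> p6 -1-> p6 -1-> p6 -0-> p0

After x (step 6): p6. After xy (step 9): p0.
They differ (p6 ≠ p0), so y is not a cycle from the state after x; this split is not the one the pumping-lemma construction produces, and pumping y need not keep the string in L(D).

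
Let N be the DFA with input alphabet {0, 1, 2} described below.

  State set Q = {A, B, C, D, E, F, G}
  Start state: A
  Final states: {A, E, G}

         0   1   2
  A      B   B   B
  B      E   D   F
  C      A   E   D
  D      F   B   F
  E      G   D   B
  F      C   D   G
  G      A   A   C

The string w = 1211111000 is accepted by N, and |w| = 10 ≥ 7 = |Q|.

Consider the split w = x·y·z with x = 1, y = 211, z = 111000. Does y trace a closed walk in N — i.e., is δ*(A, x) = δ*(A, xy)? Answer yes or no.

yes

State sequence: A -1-> B -2-> F -1-> D -1-> B

After x (step 1): B. After xy (step 4): B.
They match, so y = 211 drives N around a cycle from B back to itself; pumping y any number of times keeps N in B before reading z, and xyⁱz ∈ L(N) for every i ≥ 0.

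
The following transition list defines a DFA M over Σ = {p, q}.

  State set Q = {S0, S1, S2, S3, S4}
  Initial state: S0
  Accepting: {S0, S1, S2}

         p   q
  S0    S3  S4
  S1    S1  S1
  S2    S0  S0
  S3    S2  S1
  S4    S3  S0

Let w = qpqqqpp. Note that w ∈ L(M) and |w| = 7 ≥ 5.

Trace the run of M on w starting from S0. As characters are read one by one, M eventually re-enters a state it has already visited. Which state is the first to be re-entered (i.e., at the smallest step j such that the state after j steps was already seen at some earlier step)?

Run of M on w = q p q q q p p:
  step 0: S0  (start)
  step 1: S4  (read q: S0→S4)
  step 2: S3  (read p: S4→S3)
  step 3: S1  (read q: S3→S1)
  step 4: S1  (read q: S1→S1)   ← first repeat (S1 seen earlier)
  step 5: S1  (read q: S1→S1)
  step 6: S1  (read p: S1→S1)
  step 7: S1  (read p: S1→S1)

The earliest repeat is at step j = 4: M is in S1, which it already visited at step i = 3.
Since M has 5 states, any run of length ≥ 5 visits 5+1 states, so by pigeonhole some state repeats within the first 5 steps — that repeat gives the pumpable loop.

S1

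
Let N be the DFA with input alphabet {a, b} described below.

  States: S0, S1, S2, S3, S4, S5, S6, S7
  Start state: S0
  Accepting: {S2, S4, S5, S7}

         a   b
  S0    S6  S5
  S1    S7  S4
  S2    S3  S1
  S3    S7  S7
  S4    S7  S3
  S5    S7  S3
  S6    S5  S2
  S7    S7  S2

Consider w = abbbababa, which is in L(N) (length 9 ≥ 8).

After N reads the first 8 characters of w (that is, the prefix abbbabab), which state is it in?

Run of N on the first 8 characters of w = a b b b a b a b:
  step 0: S0  (start)
  step 1: S6  (read a: S0→S6)
  step 2: S2  (read b: S6→S2)
  step 3: S1  (read b: S2→S1)
  step 4: S4  (read b: S1→S4)
  step 5: S7  (read a: S4→S7)
  step 6: S2  (read b: S7→S2)
  step 7: S3  (read a: S2→S3)
  step 8: S7  (read b: S3→S7)

After reading 8 characters, N is in state S7.
(This kind of state-tracing is the core of the pumping-lemma construction: with 8 states, pigeonhole forces a repeat within the first 8 steps.)

S7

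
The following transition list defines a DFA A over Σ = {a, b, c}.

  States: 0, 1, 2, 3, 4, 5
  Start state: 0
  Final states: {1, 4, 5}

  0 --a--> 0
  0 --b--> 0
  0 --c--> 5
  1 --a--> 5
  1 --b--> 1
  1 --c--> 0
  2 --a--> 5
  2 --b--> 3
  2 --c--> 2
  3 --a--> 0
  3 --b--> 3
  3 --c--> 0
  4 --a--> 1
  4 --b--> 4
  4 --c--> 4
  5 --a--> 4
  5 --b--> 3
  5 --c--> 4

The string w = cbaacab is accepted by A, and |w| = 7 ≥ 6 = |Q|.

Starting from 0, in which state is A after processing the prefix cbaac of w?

State sequence: 0 -c-> 5 -b-> 3 -a-> 0 -a-> 0 -c-> 5

After reading 5 characters, A is in state 5.

5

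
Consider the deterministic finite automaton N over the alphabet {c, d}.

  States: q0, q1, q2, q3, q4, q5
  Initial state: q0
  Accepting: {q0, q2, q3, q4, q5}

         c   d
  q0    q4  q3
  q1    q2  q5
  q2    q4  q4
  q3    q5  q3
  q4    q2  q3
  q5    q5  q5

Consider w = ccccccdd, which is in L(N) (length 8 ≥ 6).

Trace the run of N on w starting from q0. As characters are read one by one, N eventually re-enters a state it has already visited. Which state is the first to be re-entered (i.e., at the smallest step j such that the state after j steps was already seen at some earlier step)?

q4

State sequence: q0 -c-> q4 -c-> q2 -c-> q4 -c-> q2 -c-> q4 -c-> q2 -d-> q4 -d-> q3
First repeat at step 3: q4 was already visited.

The earliest repeat is at step j = 3: N is in q4, which it already visited at step i = 1.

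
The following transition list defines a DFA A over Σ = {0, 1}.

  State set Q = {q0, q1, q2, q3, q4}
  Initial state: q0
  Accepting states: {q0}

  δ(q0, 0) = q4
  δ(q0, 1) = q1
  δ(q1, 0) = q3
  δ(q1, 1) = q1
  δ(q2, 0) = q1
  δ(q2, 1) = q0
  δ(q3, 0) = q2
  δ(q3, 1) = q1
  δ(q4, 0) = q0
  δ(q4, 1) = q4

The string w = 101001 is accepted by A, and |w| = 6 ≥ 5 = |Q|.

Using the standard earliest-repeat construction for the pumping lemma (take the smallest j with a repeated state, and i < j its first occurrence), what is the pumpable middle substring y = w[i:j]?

01

State sequence: q0 -1-> q1 -0-> q3 -1-> q1 -0-> q3 -0-> q2 -1-> q0
First repeat at step 3: q1 was already visited.

So i = 1, j = 3, giving x = w[0:1] = 1, y = w[1:3] = 01, z = w[3:6] = 001.
Check: |xy| = 3 ≤ 5 and |y| = 2 ≥ 1. Reading y takes A from q1 back to q1, so every xyⁱz is accepted.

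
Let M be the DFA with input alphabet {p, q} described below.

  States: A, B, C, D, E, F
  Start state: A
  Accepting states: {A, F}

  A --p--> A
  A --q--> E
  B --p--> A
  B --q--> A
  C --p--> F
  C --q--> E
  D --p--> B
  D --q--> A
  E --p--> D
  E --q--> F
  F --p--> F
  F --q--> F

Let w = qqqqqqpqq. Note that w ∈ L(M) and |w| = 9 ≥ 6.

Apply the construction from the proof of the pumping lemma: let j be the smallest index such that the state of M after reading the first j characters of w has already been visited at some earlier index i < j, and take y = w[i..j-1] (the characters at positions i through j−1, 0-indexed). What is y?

State sequence: A -q-> E -q-> F -q-> F -q-> F -q-> F -q-> F -p-> F -q-> F -q-> F
First repeat at step 3: F was already visited.

So i = 2, j = 3, giving x = w[0:2] = qq, y = w[2:3] = q, z = w[3:9] = qqqpqq.
Check: |xy| = 3 ≤ 6 and |y| = 1 ≥ 1. Reading y takes M from F back to F, so every xyⁱz is accepted.
The DFA has 6 states, so the proof of the pumping lemma guarantees a repeated state among the first 6+1 visited; the segment between the two visits is the pumpable y.

q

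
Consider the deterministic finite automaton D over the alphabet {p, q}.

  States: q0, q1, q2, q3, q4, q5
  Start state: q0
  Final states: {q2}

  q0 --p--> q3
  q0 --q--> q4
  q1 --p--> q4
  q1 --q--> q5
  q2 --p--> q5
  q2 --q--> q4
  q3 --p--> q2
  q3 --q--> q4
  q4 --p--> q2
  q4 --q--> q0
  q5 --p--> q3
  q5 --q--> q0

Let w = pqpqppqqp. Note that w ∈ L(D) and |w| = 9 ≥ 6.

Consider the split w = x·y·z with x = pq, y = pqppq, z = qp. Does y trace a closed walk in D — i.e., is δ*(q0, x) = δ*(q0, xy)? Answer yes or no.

State sequence: q0 -p-> q3 -q-> q4 -p-> q2 -q-> q4 -p-> q2 -p-> q5 -q-> q0

After x (step 2): q4. After xy (step 7): q0.
They differ (q4 ≠ q0), so y is not a cycle from the state after x; this split is not the one the pumping-lemma construction produces, and pumping y need not keep the string in L(D).

no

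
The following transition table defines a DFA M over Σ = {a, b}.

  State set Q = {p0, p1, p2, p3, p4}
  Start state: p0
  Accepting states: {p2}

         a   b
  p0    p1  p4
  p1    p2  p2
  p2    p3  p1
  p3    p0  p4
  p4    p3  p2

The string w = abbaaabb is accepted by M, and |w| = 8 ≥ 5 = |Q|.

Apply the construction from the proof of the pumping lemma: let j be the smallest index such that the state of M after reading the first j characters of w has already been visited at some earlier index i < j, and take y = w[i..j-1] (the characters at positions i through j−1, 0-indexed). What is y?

Run of M on w = a b b a a a b b:
  step 0: p0  (start)
  step 1: p1  (read a: p0→p1)
  step 2: p2  (read b: p1→p2)
  step 3: p1  (read b: p2→p1)   ← first repeat (p1 seen earlier)
  step 4: p2  (read a: p1→p2)
  step 5: p3  (read a: p2→p3)
  step 6: p0  (read a: p3→p0)
  step 7: p4  (read b: p0→p4)
  step 8: p2  (read b: p4→p2)

So i = 1, j = 3, giving x = w[0:1] = a, y = w[1:3] = bb, z = w[3:8] = aaabb.
Check: |xy| = 3 ≤ 5 and |y| = 2 ≥ 1. Reading y takes M from p1 back to p1, so every xyⁱz is accepted.

bb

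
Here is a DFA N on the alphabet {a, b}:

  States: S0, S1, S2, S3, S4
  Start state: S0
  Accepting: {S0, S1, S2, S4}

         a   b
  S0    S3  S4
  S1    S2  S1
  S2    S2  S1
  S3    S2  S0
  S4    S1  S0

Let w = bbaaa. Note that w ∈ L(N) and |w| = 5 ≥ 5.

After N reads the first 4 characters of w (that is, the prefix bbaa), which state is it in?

Run of N on the first 4 characters of w = b b a a:
  step 0: S0  (start)
  step 1: S4  (read b: S0→S4)
  step 2: S0  (read b: S4→S0)
  step 3: S3  (read a: S0→S3)
  step 4: S2  (read a: S3→S2)

After reading 4 characters, N is in state S2.

S2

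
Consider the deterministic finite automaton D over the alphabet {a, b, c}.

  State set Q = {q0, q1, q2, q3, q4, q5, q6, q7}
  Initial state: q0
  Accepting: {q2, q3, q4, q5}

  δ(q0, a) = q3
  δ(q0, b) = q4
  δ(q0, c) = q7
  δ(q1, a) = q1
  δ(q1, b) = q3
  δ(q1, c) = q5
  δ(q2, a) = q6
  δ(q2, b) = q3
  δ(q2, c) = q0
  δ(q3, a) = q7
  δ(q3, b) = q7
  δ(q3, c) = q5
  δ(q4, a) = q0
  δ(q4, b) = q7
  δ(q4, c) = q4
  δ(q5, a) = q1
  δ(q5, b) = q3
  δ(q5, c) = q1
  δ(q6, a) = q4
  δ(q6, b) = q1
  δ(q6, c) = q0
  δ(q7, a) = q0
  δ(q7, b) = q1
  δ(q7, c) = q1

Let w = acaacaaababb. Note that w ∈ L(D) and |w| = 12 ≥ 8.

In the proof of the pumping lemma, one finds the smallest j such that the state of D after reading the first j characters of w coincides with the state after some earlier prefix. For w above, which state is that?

q1

Run of D on w = a c a a c a a a b a b b:
  step 0: q0  (start)
  step 1: q3  (read a: q0→q3)
  step 2: q5  (read c: q3→q5)
  step 3: q1  (read a: q5→q1)
  step 4: q1  (read a: q1→q1)   ← first repeat (q1 seen earlier)
  step 5: q5  (read c: q1→q5)
  step 6: q1  (read a: q5→q1)
  step 7: q1  (read a: q1→q1)
  step 8: q1  (read a: q1→q1)
  step 9: q3  (read b: q1→q3)
  step 10: q7  (read a: q3→q7)
  step 11: q1  (read b: q7→q1)
  step 12: q3  (read b: q1→q3)

The earliest repeat is at step j = 4: D is in q1, which it already visited at step i = 3.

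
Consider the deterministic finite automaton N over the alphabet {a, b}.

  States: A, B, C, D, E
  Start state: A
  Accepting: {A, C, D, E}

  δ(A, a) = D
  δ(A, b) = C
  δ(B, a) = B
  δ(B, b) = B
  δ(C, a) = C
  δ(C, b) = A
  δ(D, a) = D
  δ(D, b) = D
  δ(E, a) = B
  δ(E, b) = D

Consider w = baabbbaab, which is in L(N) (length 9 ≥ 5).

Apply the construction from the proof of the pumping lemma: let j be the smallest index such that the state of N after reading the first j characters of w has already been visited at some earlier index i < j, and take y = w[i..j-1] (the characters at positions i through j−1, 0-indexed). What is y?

Run of N on w = b a a b b b a a b:
  step 0: A  (start)
  step 1: C  (read b: A→C)
  step 2: C  (read a: C→C)   ← first repeat (C seen earlier)
  step 3: C  (read a: C→C)
  step 4: A  (read b: C→A)
  step 5: C  (read b: A→C)
  step 6: A  (read b: C→A)
  step 7: D  (read a: A→D)
  step 8: D  (read a: D→D)
  step 9: D  (read b: D→D)

So i = 1, j = 2, giving x = w[0:1] = b, y = w[1:2] = a, z = w[2:9] = abbbaab.
Check: |xy| = 2 ≤ 5 and |y| = 1 ≥ 1. Reading y takes N from C back to C, so every xyⁱz is accepted.
With |Q| = 5, pigeonhole forces a state repeat no later than step 5; the substring read between the first and second visits to that state can be pumped.

a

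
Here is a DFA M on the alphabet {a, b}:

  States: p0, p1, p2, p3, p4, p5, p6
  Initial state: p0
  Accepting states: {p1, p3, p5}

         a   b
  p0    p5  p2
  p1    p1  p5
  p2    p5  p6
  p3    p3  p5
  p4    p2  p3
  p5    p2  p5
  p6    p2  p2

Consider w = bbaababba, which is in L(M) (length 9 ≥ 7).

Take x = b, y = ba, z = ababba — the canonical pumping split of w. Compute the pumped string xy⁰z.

bababba

xy⁰z = xz = b·ababba = bababba.
Reading y = ba takes M from p2 back to p2, so after x the machine is still in p2, and z then leads to the accepting state p5. Hence bababba ∈ L(M).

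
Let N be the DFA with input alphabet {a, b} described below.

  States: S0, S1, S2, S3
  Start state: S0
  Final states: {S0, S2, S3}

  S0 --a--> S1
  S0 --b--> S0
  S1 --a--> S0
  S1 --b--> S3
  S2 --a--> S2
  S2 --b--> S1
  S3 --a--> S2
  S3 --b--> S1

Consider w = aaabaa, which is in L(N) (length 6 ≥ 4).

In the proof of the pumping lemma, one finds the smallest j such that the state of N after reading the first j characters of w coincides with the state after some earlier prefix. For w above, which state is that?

Run of N on w = a a a b a a:
  step 0: S0  (start)
  step 1: S1  (read a: S0→S1)
  step 2: S0  (read a: S1→S0)   ← first repeat (S0 seen earlier)
  step 3: S1  (read a: S0→S1)
  step 4: S3  (read b: S1→S3)
  step 5: S2  (read a: S3→S2)
  step 6: S2  (read a: S2→S2)

The earliest repeat is at step j = 2: N is in S0, which it already visited at step i = 0.
Since N has 4 states, any run of length ≥ 4 visits 4+1 states, so by pigeonhole some state repeats within the first 4 steps — that repeat gives the pumpable loop.

S0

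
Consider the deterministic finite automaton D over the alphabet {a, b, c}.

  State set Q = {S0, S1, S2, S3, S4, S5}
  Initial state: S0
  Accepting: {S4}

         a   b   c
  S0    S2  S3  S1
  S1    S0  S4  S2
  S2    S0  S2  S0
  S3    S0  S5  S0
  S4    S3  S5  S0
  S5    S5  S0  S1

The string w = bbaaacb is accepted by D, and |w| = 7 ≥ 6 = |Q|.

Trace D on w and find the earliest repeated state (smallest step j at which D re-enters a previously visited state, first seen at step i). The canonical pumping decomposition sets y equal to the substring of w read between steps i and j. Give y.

State sequence: S0 -b-> S3 -b-> S5 -a-> S5 -a-> S5 -a-> S5 -c-> S1 -b-> S4
First repeat at step 3: S5 was already visited.

So i = 2, j = 3, giving x = w[0:2] = bb, y = w[2:3] = a, z = w[3:7] = aacb.
Check: |xy| = 3 ≤ 6 and |y| = 1 ≥ 1. Reading y takes D from S5 back to S5, so every xyⁱz is accepted.
With |Q| = 6, pigeonhole forces a state repeat no later than step 6; the substring read between the first and second visits to that state can be pumped.

a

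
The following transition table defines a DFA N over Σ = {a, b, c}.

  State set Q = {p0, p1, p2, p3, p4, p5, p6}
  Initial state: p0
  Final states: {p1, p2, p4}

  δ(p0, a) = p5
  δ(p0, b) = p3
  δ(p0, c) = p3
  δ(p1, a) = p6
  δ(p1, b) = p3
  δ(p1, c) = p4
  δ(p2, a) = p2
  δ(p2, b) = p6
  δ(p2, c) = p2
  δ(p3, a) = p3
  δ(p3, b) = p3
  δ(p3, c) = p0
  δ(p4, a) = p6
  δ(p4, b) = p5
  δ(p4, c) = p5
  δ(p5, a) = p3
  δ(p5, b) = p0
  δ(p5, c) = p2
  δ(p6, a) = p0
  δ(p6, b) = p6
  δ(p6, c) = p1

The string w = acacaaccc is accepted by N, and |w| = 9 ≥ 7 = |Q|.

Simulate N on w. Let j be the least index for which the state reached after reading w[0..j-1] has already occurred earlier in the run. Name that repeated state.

Run of N on w = a c a c a a c c c:
  step 0: p0  (start)
  step 1: p5  (read a: p0→p5)
  step 2: p2  (read c: p5→p2)
  step 3: p2  (read a: p2→p2)   ← first repeat (p2 seen earlier)
  step 4: p2  (read c: p2→p2)
  step 5: p2  (read a: p2→p2)
  step 6: p2  (read a: p2→p2)
  step 7: p2  (read c: p2→p2)
  step 8: p2  (read c: p2→p2)
  step 9: p2  (read c: p2→p2)

The earliest repeat is at step j = 3: N is in p2, which it already visited at step i = 2.
Pumping length from the standard proof: p = 7 (the number of states). The repeated state found above gives |xy| = j ≤ 7 and |y| = j − i ≥ 1.

p2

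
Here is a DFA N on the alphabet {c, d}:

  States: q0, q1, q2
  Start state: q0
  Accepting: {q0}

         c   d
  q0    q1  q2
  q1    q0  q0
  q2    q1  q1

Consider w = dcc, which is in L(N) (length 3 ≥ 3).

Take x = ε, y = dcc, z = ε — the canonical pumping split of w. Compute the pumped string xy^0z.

xy⁰z = xz = ε·ε = ε.
Reading y = dcc takes N from q0 back to q0, so after x the machine is still in q0, and z then leads to the accepting state q0. Hence ε ∈ L(N).

ε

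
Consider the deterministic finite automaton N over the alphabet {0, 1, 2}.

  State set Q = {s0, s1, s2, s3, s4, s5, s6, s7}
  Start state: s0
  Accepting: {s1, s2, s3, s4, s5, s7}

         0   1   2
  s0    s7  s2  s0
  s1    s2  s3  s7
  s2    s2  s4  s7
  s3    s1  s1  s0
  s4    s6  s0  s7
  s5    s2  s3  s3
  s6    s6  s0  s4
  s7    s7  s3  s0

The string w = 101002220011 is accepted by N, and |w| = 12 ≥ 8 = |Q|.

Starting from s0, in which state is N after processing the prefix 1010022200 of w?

s7

Run of N on the first 10 characters of w = 1 0 1 0 0 2 2 2 0 0:
  step 0: s0  (start)
  step 1: s2  (read 1: s0→s2)
  step 2: s2  (read 0: s2→s2)
  step 3: s4  (read 1: s2→s4)
  step 4: s6  (read 0: s4→s6)
  step 5: s6  (read 0: s6→s6)
  step 6: s4  (read 2: s6→s4)
  step 7: s7  (read 2: s4→s7)
  step 8: s0  (read 2: s7→s0)
  step 9: s7  (read 0: s0→s7)
  step 10: s7  (read 0: s7→s7)

After reading 10 characters, N is in state s7.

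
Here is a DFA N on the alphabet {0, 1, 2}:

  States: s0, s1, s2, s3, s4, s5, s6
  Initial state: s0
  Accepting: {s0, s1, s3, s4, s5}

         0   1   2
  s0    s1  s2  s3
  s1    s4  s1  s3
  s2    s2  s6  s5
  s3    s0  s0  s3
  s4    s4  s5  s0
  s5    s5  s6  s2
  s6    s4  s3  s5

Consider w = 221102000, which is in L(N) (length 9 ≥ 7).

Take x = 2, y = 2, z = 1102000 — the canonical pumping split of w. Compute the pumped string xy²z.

xy^2z = 2·2·2·1102000 = 2221102000.
Reading y = 2 takes N from s3 back to s3, so after x·y·y the machine is still in s3, and z then leads to the accepting state s5. Hence 2221102000 ∈ L(N).

2221102000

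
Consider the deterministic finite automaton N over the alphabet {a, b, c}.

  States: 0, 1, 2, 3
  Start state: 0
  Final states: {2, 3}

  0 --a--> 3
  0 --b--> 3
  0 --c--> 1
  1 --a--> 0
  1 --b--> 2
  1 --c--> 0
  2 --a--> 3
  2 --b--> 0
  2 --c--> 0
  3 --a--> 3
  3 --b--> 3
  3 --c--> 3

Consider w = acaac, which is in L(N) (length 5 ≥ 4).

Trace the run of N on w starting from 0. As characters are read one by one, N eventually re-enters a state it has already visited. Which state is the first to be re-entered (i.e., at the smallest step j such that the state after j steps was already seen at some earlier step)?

Run of N on w = a c a a c:
  step 0: 0  (start)
  step 1: 3  (read a: 0→3)
  step 2: 3  (read c: 3→3)   ← first repeat (3 seen earlier)
  step 3: 3  (read a: 3→3)
  step 4: 3  (read a: 3→3)
  step 5: 3  (read c: 3→3)

The earliest repeat is at step j = 2: N is in 3, which it already visited at step i = 1.

3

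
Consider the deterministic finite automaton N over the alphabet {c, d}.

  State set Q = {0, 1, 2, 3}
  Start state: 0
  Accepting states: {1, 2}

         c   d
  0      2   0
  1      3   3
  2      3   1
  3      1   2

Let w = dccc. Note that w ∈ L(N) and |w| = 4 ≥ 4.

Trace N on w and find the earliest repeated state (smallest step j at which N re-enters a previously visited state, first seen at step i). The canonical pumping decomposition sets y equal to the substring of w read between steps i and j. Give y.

State sequence: 0 -d-> 0 -c-> 2 -c-> 3 -c-> 1
First repeat at step 1: 0 was already visited.

So i = 0, j = 1, giving x = w[0:0] = ε, y = w[0:1] = d, z = w[1:4] = ccc.
Check: |xy| = 1 ≤ 4 and |y| = 1 ≥ 1. Reading y takes N from 0 back to 0, so every xyⁱz is accepted.
Since N has 4 states, any run of length ≥ 4 visits 4+1 states, so by pigeonhole some state repeats within the first 4 steps — that repeat gives the pumpable loop.

d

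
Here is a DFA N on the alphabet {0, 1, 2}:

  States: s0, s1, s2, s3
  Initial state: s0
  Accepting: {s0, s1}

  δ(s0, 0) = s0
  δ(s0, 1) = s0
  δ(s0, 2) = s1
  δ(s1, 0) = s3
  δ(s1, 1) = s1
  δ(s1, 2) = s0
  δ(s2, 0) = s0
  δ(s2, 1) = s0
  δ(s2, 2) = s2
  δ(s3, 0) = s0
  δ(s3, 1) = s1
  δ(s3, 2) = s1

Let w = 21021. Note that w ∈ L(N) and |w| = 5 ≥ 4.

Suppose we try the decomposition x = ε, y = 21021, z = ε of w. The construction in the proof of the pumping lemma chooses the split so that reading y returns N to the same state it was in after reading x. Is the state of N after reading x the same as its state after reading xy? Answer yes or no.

no

State sequence: s0 -2-> s1 -1-> s1 -0-> s3 -2-> s1 -1-> s1

After x (step 0): s0. After xy (step 5): s1.
They differ (s0 ≠ s1), so y is not a cycle from the state after x; this split is not the one the pumping-lemma construction produces, and pumping y need not keep the string in L(N).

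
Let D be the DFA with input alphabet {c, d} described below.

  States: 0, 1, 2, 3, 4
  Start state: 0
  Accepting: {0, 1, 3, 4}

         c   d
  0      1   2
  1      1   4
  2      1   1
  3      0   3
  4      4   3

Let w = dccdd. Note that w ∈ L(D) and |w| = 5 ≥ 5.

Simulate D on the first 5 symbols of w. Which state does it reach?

3

Run of D on the first 5 characters of w = d c c d d:
  step 0: 0  (start)
  step 1: 2  (read d: 0→2)
  step 2: 1  (read c: 2→1)
  step 3: 1  (read c: 1→1)
  step 4: 4  (read d: 1→4)
  step 5: 3  (read d: 4→3)

After reading 5 characters, D is in state 3.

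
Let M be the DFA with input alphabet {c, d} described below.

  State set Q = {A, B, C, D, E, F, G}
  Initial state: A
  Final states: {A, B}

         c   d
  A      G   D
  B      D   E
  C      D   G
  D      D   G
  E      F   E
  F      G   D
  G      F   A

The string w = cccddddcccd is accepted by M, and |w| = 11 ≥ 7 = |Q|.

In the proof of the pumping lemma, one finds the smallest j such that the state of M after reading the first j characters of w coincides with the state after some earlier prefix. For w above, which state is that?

G

State sequence: A -c-> G -c-> F -c-> G -d-> A -d-> D -d-> G -d-> A -c-> G -c-> F -c-> G -d-> A
First repeat at step 3: G was already visited.

The earliest repeat is at step j = 3: M is in G, which it already visited at step i = 1.
Since M has 7 states, any run of length ≥ 7 visits 7+1 states, so by pigeonhole some state repeats within the first 7 steps — that repeat gives the pumpable loop.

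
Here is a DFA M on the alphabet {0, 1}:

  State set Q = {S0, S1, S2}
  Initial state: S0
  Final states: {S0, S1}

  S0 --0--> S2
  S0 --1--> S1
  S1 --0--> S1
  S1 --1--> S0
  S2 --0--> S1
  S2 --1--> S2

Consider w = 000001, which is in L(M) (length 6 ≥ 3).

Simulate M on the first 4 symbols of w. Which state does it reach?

S1

Run of M on the first 4 characters of w = 0 0 0 0:
  step 0: S0  (start)
  step 1: S2  (read 0: S0→S2)
  step 2: S1  (read 0: S2→S1)
  step 3: S1  (read 0: S1→S1)
  step 4: S1  (read 0: S1→S1)

After reading 4 characters, M is in state S1.
(This kind of state-tracing is the core of the pumping-lemma construction: with 3 states, pigeonhole forces a repeat within the first 3 steps.)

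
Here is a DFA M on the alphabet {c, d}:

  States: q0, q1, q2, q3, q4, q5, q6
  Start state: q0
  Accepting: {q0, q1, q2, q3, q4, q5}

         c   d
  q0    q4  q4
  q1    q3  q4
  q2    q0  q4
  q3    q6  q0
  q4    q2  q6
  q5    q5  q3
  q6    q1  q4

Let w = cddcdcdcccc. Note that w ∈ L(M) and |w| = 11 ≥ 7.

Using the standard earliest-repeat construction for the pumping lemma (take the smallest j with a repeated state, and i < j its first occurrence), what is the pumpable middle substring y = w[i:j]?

dd

State sequence: q0 -c-> q4 -d-> q6 -d-> q4 -c-> q2 -d-> q4 -c-> q2 -d-> q4 -c-> q2 -c-> q0 -c-> q4 -c-> q2
First repeat at step 3: q4 was already visited.

So i = 1, j = 3, giving x = w[0:1] = c, y = w[1:3] = dd, z = w[3:11] = cdcdcccc.
Check: |xy| = 3 ≤ 7 and |y| = 2 ≥ 1. Reading y takes M from q4 back to q4, so every xyⁱz is accepted.
Pumping length from the standard proof: p = 7 (the number of states). The repeated state found above gives |xy| = j ≤ 7 and |y| = j − i ≥ 1.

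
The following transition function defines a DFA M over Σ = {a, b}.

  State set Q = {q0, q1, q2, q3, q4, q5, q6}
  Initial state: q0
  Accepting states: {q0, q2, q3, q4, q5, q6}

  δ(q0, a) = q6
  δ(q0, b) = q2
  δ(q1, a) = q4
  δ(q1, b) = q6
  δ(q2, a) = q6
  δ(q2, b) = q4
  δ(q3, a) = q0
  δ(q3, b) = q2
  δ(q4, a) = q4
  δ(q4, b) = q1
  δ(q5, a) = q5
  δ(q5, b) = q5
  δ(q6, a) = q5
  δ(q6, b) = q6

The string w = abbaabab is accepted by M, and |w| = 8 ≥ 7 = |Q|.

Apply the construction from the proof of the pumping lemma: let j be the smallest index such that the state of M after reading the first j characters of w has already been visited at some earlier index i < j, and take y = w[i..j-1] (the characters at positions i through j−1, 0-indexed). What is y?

b

State sequence: q0 -a-> q6 -b-> q6 -b-> q6 -a-> q5 -a-> q5 -b-> q5 -a-> q5 -b-> q5
First repeat at step 2: q6 was already visited.

So i = 1, j = 2, giving x = w[0:1] = a, y = w[1:2] = b, z = w[2:8] = baabab.
Check: |xy| = 2 ≤ 7 and |y| = 1 ≥ 1. Reading y takes M from q6 back to q6, so every xyⁱz is accepted.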